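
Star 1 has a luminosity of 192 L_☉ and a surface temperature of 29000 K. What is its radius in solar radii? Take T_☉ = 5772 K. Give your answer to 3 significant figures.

0.549 solar radii

R/R_☉ = √(L/L_☉) / (T/T_☉)² = √(192) / (5.024)²
       = 13.86 / 25.24 = 0.5489.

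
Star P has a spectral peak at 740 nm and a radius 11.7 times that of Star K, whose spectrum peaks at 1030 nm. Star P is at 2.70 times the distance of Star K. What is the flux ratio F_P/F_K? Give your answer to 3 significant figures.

70.5

Wien's law: T_P/T_K = λ_K/λ_P = 1030/740 = 1.392.
L_P/L_K = (R_P/R_K)²(T_P/T_K)⁴ = (11.7)²(1.392)⁴ = 513.8.
F_P/F_K = (L_P/L_K)/(d_P/d_K)² = 513.8/(2.70)² = 70.48.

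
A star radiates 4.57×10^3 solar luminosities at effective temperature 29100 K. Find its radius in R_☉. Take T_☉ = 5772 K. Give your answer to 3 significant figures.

R/R_☉ = √(L/L_☉) / (T/T_☉)² = √(4.57×10^3) / (5.042)²
       = 67.60 / 25.42 = 2.660.

2.66 R_☉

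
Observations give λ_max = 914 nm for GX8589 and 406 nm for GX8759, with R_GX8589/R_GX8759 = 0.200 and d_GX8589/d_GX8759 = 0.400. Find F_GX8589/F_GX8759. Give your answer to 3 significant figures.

0.00973

Wien's law: T_GX8589/T_GX8759 = λ_GX8759/λ_GX8589 = 406/914 = 0.4442.
L_GX8589/L_GX8759 = (R_GX8589/R_GX8759)²(T_GX8589/T_GX8759)⁴ = (0.200)²(0.4442)⁴ = 0.001557.
F_GX8589/F_GX8759 = (L_GX8589/L_GX8759)/(d_GX8589/d_GX8759)² = 0.001557/(0.400)² = 0.009733.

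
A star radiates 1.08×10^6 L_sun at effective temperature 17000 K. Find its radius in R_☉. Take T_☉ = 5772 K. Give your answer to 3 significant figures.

R/R_☉ = √(L/L_☉) / (T/T_☉)² = √(1.08×10^6) / (2.945)²
       = 1039 / 8.675 = 119.8.

120 R_☉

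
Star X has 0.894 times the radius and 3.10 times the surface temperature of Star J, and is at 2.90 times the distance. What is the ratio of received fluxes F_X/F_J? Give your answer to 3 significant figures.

8.78

L_X/L_J = (R_X/R_J)²(T_X/T_J)⁴ = (0.894)² × (3.10)⁴ = 73.81.
F_X/F_J = (L_X/L_J)/(d_X/d_J)² = 73.81 / (2.90)² = 8.777.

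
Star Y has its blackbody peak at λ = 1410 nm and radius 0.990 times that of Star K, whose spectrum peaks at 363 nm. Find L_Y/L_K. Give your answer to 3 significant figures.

Wien's law gives T ∝ 1/λ_max, so T_Y/T_K = λ_K/λ_Y = 363/1410 = 0.2574.
Then L ∝ R²T⁴ gives L_Y/L_K = (0.990)² × (0.2574)⁴ = 0.9801 × 0.004393 = 0.004305.

0.00431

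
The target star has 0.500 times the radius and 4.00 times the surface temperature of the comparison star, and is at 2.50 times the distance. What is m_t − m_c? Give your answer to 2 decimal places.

L_t/L_c = (0.500)²(4.00)⁴ = 64.00.
F_t/F_c = (L_t/L_c)/(d_t/d_c)² = 64.00/6.250 = 10.24.
m_t − m_c = −2.5 log₁₀(10.24) = -2.53.

-2.53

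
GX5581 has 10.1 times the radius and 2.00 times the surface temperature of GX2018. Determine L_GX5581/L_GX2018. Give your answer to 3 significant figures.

1.63×10^3

From the Stefan–Boltzmann law, L ∝ R²T⁴, so
L_GX5581/L_GX2018 = (R_GX5581/R_GX2018)² (T_GX5581/T_GX2018)⁴ = (10.1)² × (2.00)⁴ = 102.0 × 16.00 = 1632.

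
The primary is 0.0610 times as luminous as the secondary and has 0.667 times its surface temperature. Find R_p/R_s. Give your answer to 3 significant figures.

0.555

L ∝ R²T⁴ gives R ∝ √L / T², so
R_p/R_s = √(0.0610) / (0.667)² = 0.2470 / 0.4449 = 0.5552.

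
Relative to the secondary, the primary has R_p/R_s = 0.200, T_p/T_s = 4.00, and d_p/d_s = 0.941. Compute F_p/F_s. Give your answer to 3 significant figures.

11.6

L_p/L_s = (R_p/R_s)²(T_p/T_s)⁴ = (0.200)² × (4.00)⁴ = 10.24.
F_p/F_s = (L_p/L_s)/(d_p/d_s)² = 10.24 / (0.941)² = 11.56.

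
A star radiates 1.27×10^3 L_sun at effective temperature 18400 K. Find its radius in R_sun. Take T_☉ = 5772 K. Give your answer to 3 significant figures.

R/R_☉ = √(L/L_☉) / (T/T_☉)² = √(1.27×10^3) / (3.188)²
       = 35.64 / 10.16 = 3.507.

3.51 R_sun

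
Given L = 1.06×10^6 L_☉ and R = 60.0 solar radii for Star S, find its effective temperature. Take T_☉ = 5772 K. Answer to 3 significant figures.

2.39×10^4 K

T/T_☉ = (L/L_☉)^(1/4) / (R/R_☉)^(1/2)
T = 5772 × (1.06×10^6)^(1/4) / √(60.0) = 5772 × 32.09 / 7.746 = 2.391×10^4 K.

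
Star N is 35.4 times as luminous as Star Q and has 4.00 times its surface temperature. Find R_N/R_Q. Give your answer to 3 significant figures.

0.372

L ∝ R²T⁴ gives R ∝ √L / T², so
R_N/R_Q = √(35.4) / (4.00)² = 5.950 / 16.00 = 0.3719.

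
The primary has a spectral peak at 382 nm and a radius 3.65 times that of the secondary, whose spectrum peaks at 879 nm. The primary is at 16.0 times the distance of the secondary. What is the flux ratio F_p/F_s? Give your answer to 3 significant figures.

1.46

Wien's law: T_p/T_s = λ_s/λ_p = 879/382 = 2.301.
L_p/L_s = (R_p/R_s)²(T_p/T_s)⁴ = (3.65)²(2.301)⁴ = 373.5.
F_p/F_s = (L_p/L_s)/(d_p/d_s)² = 373.5/(16.0)² = 1.459.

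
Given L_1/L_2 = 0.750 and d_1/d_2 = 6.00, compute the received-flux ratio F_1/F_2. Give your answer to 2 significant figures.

0.021

F = L/(4πd²), so F_1/F_2 = (L_1/L_2) / (d_1/d_2)²
= 0.750 / (6.00)² = 0.750 / 36.00 = 0.02083.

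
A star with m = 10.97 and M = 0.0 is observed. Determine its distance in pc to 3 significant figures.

m − M = 5 log₁₀(d/10 pc)
10.97 − (0.0) = 10.97 = 5 log₁₀(d/10)
d = 10 × 10^(10.97/5) = 10 × 10^2.194 = 1563 pc.

1.56×10^3 pc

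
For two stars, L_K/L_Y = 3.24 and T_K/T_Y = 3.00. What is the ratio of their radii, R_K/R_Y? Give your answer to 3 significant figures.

0.200

L ∝ R²T⁴ gives R ∝ √L / T², so
R_K/R_Y = √(3.24) / (3.00)² = 1.800 / 9.000 = 0.2000.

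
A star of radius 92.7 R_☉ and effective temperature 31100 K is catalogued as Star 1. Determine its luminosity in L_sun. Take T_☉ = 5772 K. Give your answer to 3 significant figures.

7.24×10^6 L_sun

L/L_☉ = (R/R_☉)² (T/T_☉)⁴ = (92.7)² × (31100/5772)⁴
       = 8593 × (5.388)⁴ = 8593 × 842.8 = 7.243×10^6.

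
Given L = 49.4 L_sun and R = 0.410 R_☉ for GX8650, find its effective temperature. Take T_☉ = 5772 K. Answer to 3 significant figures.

T/T_☉ = (L/L_☉)^(1/4) / (R/R_☉)^(1/2)
T = 5772 × (49.4)^(1/4) / √(0.410) = 5772 × 2.651 / 0.6403 = 2.390×10^4 K.

2.39×10^4 K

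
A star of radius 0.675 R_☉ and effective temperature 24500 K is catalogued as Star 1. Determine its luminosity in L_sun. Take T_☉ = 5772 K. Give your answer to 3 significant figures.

L/L_☉ = (R/R_☉)² (T/T_☉)⁴ = (0.675)² × (24500/5772)⁴
       = 0.4556 × (4.245)⁴ = 0.4556 × 324.6 = 147.9.

148 L_sun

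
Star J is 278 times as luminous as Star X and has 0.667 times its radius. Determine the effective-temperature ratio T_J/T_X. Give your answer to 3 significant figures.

L ∝ R²T⁴ gives T ∝ (L/R²)^(1/4), so
T_J/T_X = (278 / 0.667²)^(1/4) = (624.9)^(1/4) = 5.000.

5.00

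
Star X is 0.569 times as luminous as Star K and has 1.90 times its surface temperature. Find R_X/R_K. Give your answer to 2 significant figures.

0.21

L ∝ R²T⁴ gives R ∝ √L / T², so
R_X/R_K = √(0.569) / (1.90)² = 0.7543 / 3.610 = 0.2090.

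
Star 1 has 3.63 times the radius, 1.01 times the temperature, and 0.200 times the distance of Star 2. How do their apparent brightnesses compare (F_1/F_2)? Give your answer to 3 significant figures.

343

L_1/L_2 = (R_1/R_2)²(T_1/T_2)⁴ = (3.63)² × (1.01)⁴ = 13.71.
F_1/F_2 = (L_1/L_2)/(d_1/d_2)² = 13.71 / (0.200)² = 342.8.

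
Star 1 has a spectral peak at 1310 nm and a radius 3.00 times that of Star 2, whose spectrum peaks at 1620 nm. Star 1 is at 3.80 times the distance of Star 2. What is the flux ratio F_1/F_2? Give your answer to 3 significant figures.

1.46

Wien's law: T_1/T_2 = λ_2/λ_1 = 1620/1310 = 1.237.
L_1/L_2 = (R_1/R_2)²(T_1/T_2)⁴ = (3.00)²(1.237)⁴ = 21.05.
F_1/F_2 = (L_1/L_2)/(d_1/d_2)² = 21.05/(3.80)² = 1.458.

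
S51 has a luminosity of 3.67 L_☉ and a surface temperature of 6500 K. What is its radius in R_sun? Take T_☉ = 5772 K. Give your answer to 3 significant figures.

1.51 R_sun

R/R_☉ = √(L/L_☉) / (T/T_☉)² = √(3.67) / (1.126)²
       = 1.916 / 1.268 = 1.511.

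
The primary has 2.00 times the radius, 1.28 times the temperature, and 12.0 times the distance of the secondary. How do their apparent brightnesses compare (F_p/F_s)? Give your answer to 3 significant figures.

0.0746

L_p/L_s = (R_p/R_s)²(T_p/T_s)⁴ = (2.00)² × (1.28)⁴ = 10.74.
F_p/F_s = (L_p/L_s)/(d_p/d_s)² = 10.74 / (12.0)² = 0.07457.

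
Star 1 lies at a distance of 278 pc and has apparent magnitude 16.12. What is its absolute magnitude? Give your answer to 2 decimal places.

8.90

M = m − 5 log₁₀(d/10 pc) = 16.12 − 5 log₁₀(278/10)
  = 16.12 − 5 × 1.444 = 16.12 − 7.22 = 8.90.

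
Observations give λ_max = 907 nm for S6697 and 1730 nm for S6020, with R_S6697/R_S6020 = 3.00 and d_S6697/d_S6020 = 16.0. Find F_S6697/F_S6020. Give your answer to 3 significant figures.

0.465

Wien's law: T_S6697/T_S6020 = λ_S6020/λ_S6697 = 1730/907 = 1.907.
L_S6697/L_S6020 = (R_S6697/R_S6020)²(T_S6697/T_S6020)⁴ = (3.00)²(1.907)⁴ = 119.1.
F_S6697/F_S6020 = (L_S6697/L_S6020)/(d_S6697/d_S6020)² = 119.1/(16.0)² = 0.4653.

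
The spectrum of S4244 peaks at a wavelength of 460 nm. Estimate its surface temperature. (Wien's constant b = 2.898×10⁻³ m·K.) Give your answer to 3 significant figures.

T = b/λ_max = 2.898×10⁻³ / (460×10⁻⁹) = 6300 K.

6.30×10^3 K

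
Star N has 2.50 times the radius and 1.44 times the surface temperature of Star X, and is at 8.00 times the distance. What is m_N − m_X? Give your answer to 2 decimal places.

L_N/L_X = (2.50)²(1.44)⁴ = 26.87.
F_N/F_X = (L_N/L_X)/(d_N/d_X)² = 26.87/64.00 = 0.4199.
m_N − m_X = −2.5 log₁₀(0.4199) = 0.94.

0.94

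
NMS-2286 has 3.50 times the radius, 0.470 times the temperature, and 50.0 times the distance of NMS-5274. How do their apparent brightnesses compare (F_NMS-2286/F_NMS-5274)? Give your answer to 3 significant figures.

L_NMS-2286/L_NMS-5274 = (R_NMS-2286/R_NMS-5274)²(T_NMS-2286/T_NMS-5274)⁴ = (3.50)² × (0.470)⁴ = 0.5978.
F_NMS-2286/F_NMS-5274 = (L_NMS-2286/L_NMS-5274)/(d_NMS-2286/d_NMS-5274)² = 0.5978 / (50.0)² = 2.391×10^-4.

2.39×10^-4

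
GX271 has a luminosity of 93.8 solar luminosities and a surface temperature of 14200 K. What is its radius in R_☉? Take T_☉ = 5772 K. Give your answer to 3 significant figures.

1.60 R_☉

R/R_☉ = √(L/L_☉) / (T/T_☉)² = √(93.8) / (2.460)²
       = 9.685 / 6.052 = 1.600.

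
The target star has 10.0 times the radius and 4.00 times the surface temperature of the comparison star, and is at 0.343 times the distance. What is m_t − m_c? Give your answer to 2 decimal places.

L_t/L_c = (10.0)²(4.00)⁴ = 2.560×10^4.
F_t/F_c = (L_t/L_c)/(d_t/d_c)² = 2.560×10^4/0.1176 = 2.176×10^5.
m_t − m_c = −2.5 log₁₀(2.176×10^5) = -13.34.

-13.34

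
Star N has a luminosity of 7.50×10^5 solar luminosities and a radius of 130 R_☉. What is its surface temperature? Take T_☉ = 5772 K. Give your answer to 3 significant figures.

T/T_☉ = (L/L_☉)^(1/4) / (R/R_☉)^(1/2)
T = 5772 × (7.50×10^5)^(1/4) / √(130) = 5772 × 29.43 / 11.40 = 1.490×10^4 K.

1.49×10^4 K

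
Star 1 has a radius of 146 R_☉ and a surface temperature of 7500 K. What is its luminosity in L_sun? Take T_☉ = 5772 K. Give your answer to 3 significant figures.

6.08×10^4 L_sun

L/L_☉ = (R/R_☉)² (T/T_☉)⁴ = (146)² × (7500/5772)⁴
       = 2.132×10^4 × (1.299)⁴ = 2.132×10^4 × 2.851 = 6.076×10^4.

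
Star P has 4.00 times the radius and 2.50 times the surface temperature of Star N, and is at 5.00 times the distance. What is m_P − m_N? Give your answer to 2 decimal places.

-3.49

L_P/L_N = (4.00)²(2.50)⁴ = 625.0.
F_P/F_N = (L_P/L_N)/(d_P/d_N)² = 625.0/25.00 = 25.00.
m_P − m_N = −2.5 log₁₀(25.00) = -3.49.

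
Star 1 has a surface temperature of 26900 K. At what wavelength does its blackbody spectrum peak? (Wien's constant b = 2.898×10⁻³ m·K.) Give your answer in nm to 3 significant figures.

λ_max = b/T = 2.898×10⁻³ / 26900 = 1.08×10^-7 m = 107.7 nm.

108 nm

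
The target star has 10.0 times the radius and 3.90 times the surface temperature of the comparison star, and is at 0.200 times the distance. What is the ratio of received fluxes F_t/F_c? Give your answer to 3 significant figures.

5.78×10^5

L_t/L_c = (R_t/R_c)²(T_t/T_c)⁴ = (10.0)² × (3.90)⁴ = 2.313×10^4.
F_t/F_c = (L_t/L_c)/(d_t/d_c)² = 2.313×10^4 / (0.200)² = 5.784×10^5.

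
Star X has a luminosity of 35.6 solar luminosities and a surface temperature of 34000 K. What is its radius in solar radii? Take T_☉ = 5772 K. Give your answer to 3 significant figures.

0.172 solar radii

R/R_☉ = √(L/L_☉) / (T/T_☉)² = √(35.6) / (5.891)²
       = 5.967 / 34.70 = 0.1720.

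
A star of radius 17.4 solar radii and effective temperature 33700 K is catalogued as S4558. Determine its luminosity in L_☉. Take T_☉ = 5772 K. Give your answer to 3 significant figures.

L/L_☉ = (R/R_☉)² (T/T_☉)⁴ = (17.4)² × (33700/5772)⁴
       = 302.8 × (5.839)⁴ = 302.8 × 1162 = 3.518×10^5.

3.52×10^5 L_☉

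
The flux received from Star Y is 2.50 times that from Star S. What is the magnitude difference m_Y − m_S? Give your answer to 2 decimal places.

-0.99

m_Y − m_S = −2.5 log₁₀(F_Y/F_S) = −2.5 log₁₀(2.50) = −2.5 × (0.398) = -0.995.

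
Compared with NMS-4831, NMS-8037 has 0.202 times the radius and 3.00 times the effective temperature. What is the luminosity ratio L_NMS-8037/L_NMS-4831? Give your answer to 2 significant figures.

3.3

From the Stefan–Boltzmann law, L ∝ R²T⁴, so
L_NMS-8037/L_NMS-4831 = (R_NMS-8037/R_NMS-4831)² (T_NMS-8037/T_NMS-4831)⁴ = (0.202)² × (3.00)⁴ = 0.04080 × 81.00 = 3.305.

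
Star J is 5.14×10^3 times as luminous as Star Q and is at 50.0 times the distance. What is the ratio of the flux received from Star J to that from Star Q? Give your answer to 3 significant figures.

F = L/(4πd²), so F_J/F_Q = (L_J/L_Q) / (d_J/d_Q)²
= 5.14×10^3 / (50.0)² = 5.14×10^3 / 2500 = 2.056.

2.06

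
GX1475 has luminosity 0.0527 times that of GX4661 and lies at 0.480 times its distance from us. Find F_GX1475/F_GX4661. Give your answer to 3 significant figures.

F = L/(4πd²), so F_GX1475/F_GX4661 = (L_GX1475/L_GX4661) / (d_GX1475/d_GX4661)²
= 0.0527 / (0.480)² = 0.0527 / 0.2304 = 0.2287.

0.229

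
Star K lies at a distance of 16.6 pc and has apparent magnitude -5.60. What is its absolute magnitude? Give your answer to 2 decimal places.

-6.70

M = m − 5 log₁₀(d/10 pc) = -5.60 − 5 log₁₀(16.6/10)
  = -5.60 − 5 × 0.220 = -5.60 − 1.10 = -6.70.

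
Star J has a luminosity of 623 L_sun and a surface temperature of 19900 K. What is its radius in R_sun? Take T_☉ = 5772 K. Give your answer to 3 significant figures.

2.10 R_sun

R/R_☉ = √(L/L_☉) / (T/T_☉)² = √(623) / (3.448)²
       = 24.96 / 11.89 = 2.100.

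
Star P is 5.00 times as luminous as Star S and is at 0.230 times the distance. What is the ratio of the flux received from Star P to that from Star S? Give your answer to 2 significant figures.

95

F = L/(4πd²), so F_P/F_S = (L_P/L_S) / (d_P/d_S)²
= 5.00 / (0.230)² = 5.00 / 0.05290 = 94.52.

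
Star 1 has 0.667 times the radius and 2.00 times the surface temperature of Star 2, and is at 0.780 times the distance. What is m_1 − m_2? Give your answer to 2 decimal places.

L_1/L_2 = (0.667)²(2.00)⁴ = 7.118.
F_1/F_2 = (L_1/L_2)/(d_1/d_2)² = 7.118/0.6084 = 11.70.
m_1 − m_2 = −2.5 log₁₀(11.70) = -2.67.

-2.67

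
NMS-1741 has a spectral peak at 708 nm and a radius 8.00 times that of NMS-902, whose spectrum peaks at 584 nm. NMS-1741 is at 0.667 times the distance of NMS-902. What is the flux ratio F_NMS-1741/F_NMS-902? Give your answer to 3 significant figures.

Wien's law: T_NMS-1741/T_NMS-902 = λ_NMS-902/λ_NMS-1741 = 584/708 = 0.8249.
L_NMS-1741/L_NMS-902 = (R_NMS-1741/R_NMS-902)²(T_NMS-1741/T_NMS-902)⁴ = (8.00)²(0.8249)⁴ = 29.63.
F_NMS-1741/F_NMS-902 = (L_NMS-1741/L_NMS-902)/(d_NMS-1741/d_NMS-902)² = 29.63/(0.667)² = 66.60.

66.6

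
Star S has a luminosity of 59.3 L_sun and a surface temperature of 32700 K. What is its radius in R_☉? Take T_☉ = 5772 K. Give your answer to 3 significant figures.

0.240 R_☉

R/R_☉ = √(L/L_☉) / (T/T_☉)² = √(59.3) / (5.665)²
       = 7.701 / 32.10 = 0.2399.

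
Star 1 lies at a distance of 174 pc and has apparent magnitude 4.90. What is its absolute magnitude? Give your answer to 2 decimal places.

-1.30

M = m − 5 log₁₀(d/10 pc) = 4.90 − 5 log₁₀(174/10)
  = 4.90 − 5 × 1.241 = 4.90 − 6.20 = -1.30.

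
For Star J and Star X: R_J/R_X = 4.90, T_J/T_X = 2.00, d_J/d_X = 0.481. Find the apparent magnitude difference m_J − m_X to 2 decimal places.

-8.05

L_J/L_X = (4.90)²(2.00)⁴ = 384.2.
F_J/F_X = (L_J/L_X)/(d_J/d_X)² = 384.2/0.2314 = 1660.
m_J − m_X = −2.5 log₁₀(1660) = -8.05.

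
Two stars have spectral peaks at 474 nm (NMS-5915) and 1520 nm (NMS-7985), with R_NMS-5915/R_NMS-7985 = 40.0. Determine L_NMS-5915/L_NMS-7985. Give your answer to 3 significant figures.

1.69×10^5

Wien's law gives T ∝ 1/λ_max, so T_NMS-5915/T_NMS-7985 = λ_NMS-7985/λ_NMS-5915 = 1520/474 = 3.207.
Then L ∝ R²T⁴ gives L_NMS-5915/L_NMS-7985 = (40.0)² × (3.207)⁴ = 1600 × 105.7 = 1.692×10^5.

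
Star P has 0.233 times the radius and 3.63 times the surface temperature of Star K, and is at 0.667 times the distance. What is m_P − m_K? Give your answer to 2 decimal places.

-3.32

L_P/L_K = (0.233)²(3.63)⁴ = 9.426.
F_P/F_K = (L_P/L_K)/(d_P/d_K)² = 9.426/0.4449 = 21.19.
m_P − m_K = −2.5 log₁₀(21.19) = -3.32.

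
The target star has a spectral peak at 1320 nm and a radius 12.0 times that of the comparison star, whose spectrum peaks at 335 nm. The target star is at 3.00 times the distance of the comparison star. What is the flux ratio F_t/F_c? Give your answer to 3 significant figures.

Wien's law: T_t/T_c = λ_c/λ_t = 335/1320 = 0.2538.
L_t/L_c = (R_t/R_c)²(T_t/T_c)⁴ = (12.0)²(0.2538)⁴ = 0.5974.
F_t/F_c = (L_t/L_c)/(d_t/d_c)² = 0.5974/(3.00)² = 0.06637.

0.0664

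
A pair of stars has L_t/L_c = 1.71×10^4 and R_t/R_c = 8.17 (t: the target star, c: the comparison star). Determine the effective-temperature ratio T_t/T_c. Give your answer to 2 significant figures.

L ∝ R²T⁴ gives T ∝ (L/R²)^(1/4), so
T_t/T_c = (1.71×10^4 / 8.17²)^(1/4) = (256.2)^(1/4) = 4.001.

4.0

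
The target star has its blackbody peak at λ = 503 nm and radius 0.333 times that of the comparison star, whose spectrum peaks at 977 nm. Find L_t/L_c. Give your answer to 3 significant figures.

Wien's law gives T ∝ 1/λ_max, so T_t/T_c = λ_c/λ_t = 977/503 = 1.942.
Then L ∝ R²T⁴ gives L_t/L_c = (0.333)² × (1.942)⁴ = 0.1109 × 14.23 = 1.578.

1.58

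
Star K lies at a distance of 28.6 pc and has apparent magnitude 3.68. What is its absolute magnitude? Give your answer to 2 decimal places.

1.40

M = m − 5 log₁₀(d/10 pc) = 3.68 − 5 log₁₀(28.6/10)
  = 3.68 − 5 × 0.456 = 3.68 − 2.28 = 1.40.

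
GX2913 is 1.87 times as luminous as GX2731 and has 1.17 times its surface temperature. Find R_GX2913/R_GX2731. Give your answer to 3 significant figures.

L ∝ R²T⁴ gives R ∝ √L / T², so
R_GX2913/R_GX2731 = √(1.87) / (1.17)² = 1.367 / 1.369 = 0.9990.

0.999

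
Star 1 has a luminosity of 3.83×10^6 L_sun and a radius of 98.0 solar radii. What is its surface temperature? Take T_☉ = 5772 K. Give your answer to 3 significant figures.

T/T_☉ = (L/L_☉)^(1/4) / (R/R_☉)^(1/2)
T = 5772 × (3.83×10^6)^(1/4) / √(98.0) = 5772 × 44.24 / 9.899 = 2.579×10^4 K.

2.58×10^4 K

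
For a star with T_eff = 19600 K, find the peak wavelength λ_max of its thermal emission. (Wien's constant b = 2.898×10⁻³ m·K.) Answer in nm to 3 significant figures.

148 nm

λ_max = b/T = 2.898×10⁻³ / 19600 = 1.48×10^-7 m = 147.9 nm.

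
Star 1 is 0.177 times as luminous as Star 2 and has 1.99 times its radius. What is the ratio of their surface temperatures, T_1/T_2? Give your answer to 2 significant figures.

0.46

L ∝ R²T⁴ gives T ∝ (L/R²)^(1/4), so
T_1/T_2 = (0.177 / 1.99²)^(1/4) = (0.04470)^(1/4) = 0.4598.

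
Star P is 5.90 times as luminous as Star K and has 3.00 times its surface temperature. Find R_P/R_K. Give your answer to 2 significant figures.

0.27

L ∝ R²T⁴ gives R ∝ √L / T², so
R_P/R_K = √(5.90) / (3.00)² = 2.429 / 9.000 = 0.2699.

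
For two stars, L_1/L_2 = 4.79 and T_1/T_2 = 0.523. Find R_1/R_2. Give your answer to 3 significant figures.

8.00

L ∝ R²T⁴ gives R ∝ √L / T², so
R_1/R_2 = √(4.79) / (0.523)² = 2.189 / 0.2735 = 8.001.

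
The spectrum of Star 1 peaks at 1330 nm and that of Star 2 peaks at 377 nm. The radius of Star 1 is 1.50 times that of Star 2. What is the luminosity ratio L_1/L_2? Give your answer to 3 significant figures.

Wien's law gives T ∝ 1/λ_max, so T_1/T_2 = λ_2/λ_1 = 377/1330 = 0.2835.
Then L ∝ R²T⁴ gives L_1/L_2 = (1.50)² × (0.2835)⁴ = 2.250 × 0.006456 = 0.01453.

0.0145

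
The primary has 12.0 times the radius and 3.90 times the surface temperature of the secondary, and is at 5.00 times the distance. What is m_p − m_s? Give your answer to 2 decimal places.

-7.81

L_p/L_s = (12.0)²(3.90)⁴ = 3.331×10^4.
F_p/F_s = (L_p/L_s)/(d_p/d_s)² = 3.331×10^4/25.00 = 1333.
m_p − m_s = −2.5 log₁₀(1333) = -7.81.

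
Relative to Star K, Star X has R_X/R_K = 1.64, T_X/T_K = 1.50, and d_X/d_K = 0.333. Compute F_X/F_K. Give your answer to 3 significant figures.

L_X/L_K = (R_X/R_K)²(T_X/T_K)⁴ = (1.64)² × (1.50)⁴ = 13.62.
F_X/F_K = (L_X/L_K)/(d_X/d_K)² = 13.62 / (0.333)² = 122.8.

123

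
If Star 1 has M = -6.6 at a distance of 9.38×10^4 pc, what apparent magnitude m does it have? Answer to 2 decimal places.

13.26

m = M + 5 log₁₀(d/10 pc) = -6.6 + 5 log₁₀(9.38×10^4/10)
  = -6.6 + 5 × 3.972 = -6.6 + 19.86 = 13.26.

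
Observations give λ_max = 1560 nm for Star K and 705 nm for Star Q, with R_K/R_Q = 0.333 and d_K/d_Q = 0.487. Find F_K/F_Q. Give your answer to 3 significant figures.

Wien's law: T_K/T_Q = λ_Q/λ_K = 705/1560 = 0.4519.
L_K/L_Q = (R_K/R_Q)²(T_K/T_Q)⁴ = (0.333)²(0.4519)⁴ = 0.004625.
F_K/F_Q = (L_K/L_Q)/(d_K/d_Q)² = 0.004625/(0.487)² = 0.01950.

0.0195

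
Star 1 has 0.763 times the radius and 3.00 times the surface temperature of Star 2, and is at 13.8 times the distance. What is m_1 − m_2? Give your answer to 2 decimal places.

1.52

L_1/L_2 = (0.763)²(3.00)⁴ = 47.16.
F_1/F_2 = (L_1/L_2)/(d_1/d_2)² = 47.16/190.4 = 0.2476.
m_1 − m_2 = −2.5 log₁₀(0.2476) = 1.52.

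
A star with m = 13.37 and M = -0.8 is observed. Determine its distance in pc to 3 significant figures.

6.82×10^3 pc

m − M = 5 log₁₀(d/10 pc)
13.37 − (-0.8) = 14.17 = 5 log₁₀(d/10)
d = 10 × 10^(14.17/5) = 10 × 10^2.834 = 6823 pc.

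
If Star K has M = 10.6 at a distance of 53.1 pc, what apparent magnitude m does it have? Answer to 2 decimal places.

14.23

m = M + 5 log₁₀(d/10 pc) = 10.6 + 5 log₁₀(53.1/10)
  = 10.6 + 5 × 0.725 = 10.6 + 3.63 = 14.23.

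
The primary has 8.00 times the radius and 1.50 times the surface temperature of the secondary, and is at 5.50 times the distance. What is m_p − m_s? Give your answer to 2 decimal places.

-2.57

L_p/L_s = (8.00)²(1.50)⁴ = 324.0.
F_p/F_s = (L_p/L_s)/(d_p/d_s)² = 324.0/30.25 = 10.71.
m_p − m_s = −2.5 log₁₀(10.71) = -2.57.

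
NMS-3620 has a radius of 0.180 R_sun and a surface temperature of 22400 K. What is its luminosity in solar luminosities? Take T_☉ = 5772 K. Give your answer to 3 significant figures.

L/L_☉ = (R/R_☉)² (T/T_☉)⁴ = (0.180)² × (22400/5772)⁴
       = 0.03240 × (3.881)⁴ = 0.03240 × 226.8 = 7.349.

7.35 solar luminosities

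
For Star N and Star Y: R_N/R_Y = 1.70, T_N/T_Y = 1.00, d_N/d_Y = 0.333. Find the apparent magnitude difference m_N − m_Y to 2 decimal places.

L_N/L_Y = (1.70)²(1.00)⁴ = 2.890.
F_N/F_Y = (L_N/L_Y)/(d_N/d_Y)² = 2.890/0.1109 = 26.06.
m_N − m_Y = −2.5 log₁₀(26.06) = -3.54.

-3.54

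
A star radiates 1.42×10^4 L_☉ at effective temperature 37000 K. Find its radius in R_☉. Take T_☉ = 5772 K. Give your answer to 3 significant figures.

R/R_☉ = √(L/L_☉) / (T/T_☉)² = √(1.42×10^4) / (6.410)²
       = 119.2 / 41.09 = 2.900.

2.90 R_☉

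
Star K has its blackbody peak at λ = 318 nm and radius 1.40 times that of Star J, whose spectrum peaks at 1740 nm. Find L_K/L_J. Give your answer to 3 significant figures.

Wien's law gives T ∝ 1/λ_max, so T_K/T_J = λ_J/λ_K = 1740/318 = 5.472.
Then L ∝ R²T⁴ gives L_K/L_J = (1.40)² × (5.472)⁴ = 1.960 × 896.4 = 1757.

1.76×10^3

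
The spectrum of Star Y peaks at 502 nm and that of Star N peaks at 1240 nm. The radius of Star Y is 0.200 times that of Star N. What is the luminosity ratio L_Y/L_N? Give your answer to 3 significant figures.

1.49

Wien's law gives T ∝ 1/λ_max, so T_Y/T_N = λ_N/λ_Y = 1240/502 = 2.470.
Then L ∝ R²T⁴ gives L_Y/L_N = (0.200)² × (2.470)⁴ = 0.04000 × 37.23 = 1.489.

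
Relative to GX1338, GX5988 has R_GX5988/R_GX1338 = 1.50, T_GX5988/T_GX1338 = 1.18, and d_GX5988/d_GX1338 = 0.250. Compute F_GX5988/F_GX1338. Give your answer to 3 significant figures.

L_GX5988/L_GX1338 = (R_GX5988/R_GX1338)²(T_GX5988/T_GX1338)⁴ = (1.50)² × (1.18)⁴ = 4.362.
F_GX5988/F_GX1338 = (L_GX5988/L_GX1338)/(d_GX5988/d_GX1338)² = 4.362 / (0.250)² = 69.80.

69.8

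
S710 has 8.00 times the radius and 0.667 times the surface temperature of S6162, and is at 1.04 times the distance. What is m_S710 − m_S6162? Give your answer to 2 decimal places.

L_S710/L_S6162 = (8.00)²(0.667)⁴ = 12.67.
F_S710/F_S6162 = (L_S710/L_S6162)/(d_S710/d_S6162)² = 12.67/1.082 = 11.71.
m_S710 − m_S6162 = −2.5 log₁₀(11.71) = -2.67.

-2.67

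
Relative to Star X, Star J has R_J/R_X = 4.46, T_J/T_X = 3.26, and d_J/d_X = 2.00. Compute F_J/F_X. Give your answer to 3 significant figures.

562

L_J/L_X = (R_J/R_X)²(T_J/T_X)⁴ = (4.46)² × (3.26)⁴ = 2247.
F_J/F_X = (L_J/L_X)/(d_J/d_X)² = 2247 / (2.00)² = 561.7.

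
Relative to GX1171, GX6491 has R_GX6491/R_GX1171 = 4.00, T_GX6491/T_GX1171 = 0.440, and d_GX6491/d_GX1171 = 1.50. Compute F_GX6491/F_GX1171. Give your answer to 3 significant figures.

L_GX6491/L_GX1171 = (R_GX6491/R_GX1171)²(T_GX6491/T_GX1171)⁴ = (4.00)² × (0.440)⁴ = 0.5997.
F_GX6491/F_GX1171 = (L_GX6491/L_GX1171)/(d_GX6491/d_GX1171)² = 0.5997 / (1.50)² = 0.2665.

0.267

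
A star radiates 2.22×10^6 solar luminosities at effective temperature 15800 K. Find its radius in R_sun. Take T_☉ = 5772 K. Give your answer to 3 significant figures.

199 R_sun

R/R_☉ = √(L/L_☉) / (T/T_☉)² = √(2.22×10^6) / (2.737)²
       = 1490 / 7.493 = 198.8.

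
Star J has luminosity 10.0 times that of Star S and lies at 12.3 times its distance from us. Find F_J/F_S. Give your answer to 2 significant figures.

F = L/(4πd²), so F_J/F_S = (L_J/L_S) / (d_J/d_S)²
= 10.0 / (12.3)² = 10.0 / 151.3 = 0.06610.

0.066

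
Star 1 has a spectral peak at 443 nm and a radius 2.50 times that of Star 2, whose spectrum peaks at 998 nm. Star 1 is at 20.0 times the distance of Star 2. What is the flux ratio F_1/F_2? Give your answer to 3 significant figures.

Wien's law: T_1/T_2 = λ_2/λ_1 = 998/443 = 2.253.
L_1/L_2 = (R_1/R_2)²(T_1/T_2)⁴ = (2.50)²(2.253)⁴ = 161.0.
F_1/F_2 = (L_1/L_2)/(d_1/d_2)² = 161.0/(20.0)² = 0.4025.

0.402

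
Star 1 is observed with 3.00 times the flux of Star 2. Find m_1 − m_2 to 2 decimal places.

-1.19

m_1 − m_2 = −2.5 log₁₀(F_1/F_2) = −2.5 log₁₀(3.00) = −2.5 × (0.477) = -1.193.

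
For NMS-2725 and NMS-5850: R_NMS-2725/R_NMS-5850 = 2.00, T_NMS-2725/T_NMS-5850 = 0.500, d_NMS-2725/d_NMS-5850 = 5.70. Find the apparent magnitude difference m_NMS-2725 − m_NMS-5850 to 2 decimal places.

L_NMS-2725/L_NMS-5850 = (2.00)²(0.500)⁴ = 0.2500.
F_NMS-2725/F_NMS-5850 = (L_NMS-2725/L_NMS-5850)/(d_NMS-2725/d_NMS-5850)² = 0.2500/32.49 = 0.007695.
m_NMS-2725 − m_NMS-5850 = −2.5 log₁₀(0.007695) = 5.28.

5.28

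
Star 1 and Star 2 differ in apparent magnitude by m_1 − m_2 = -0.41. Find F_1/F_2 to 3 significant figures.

1.46

F_1/F_2 = 10^(−(m_1 − m_2)/2.5) = 10^(0.41/2.5) = 10^0.164 = 1.459.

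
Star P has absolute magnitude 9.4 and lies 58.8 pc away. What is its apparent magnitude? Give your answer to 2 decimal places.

m = M + 5 log₁₀(d/10 pc) = 9.4 + 5 log₁₀(58.8/10)
  = 9.4 + 5 × 0.769 = 9.4 + 3.85 = 13.25.

13.25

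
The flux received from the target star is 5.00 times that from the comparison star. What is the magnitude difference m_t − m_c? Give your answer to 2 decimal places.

m_t − m_c = −2.5 log₁₀(F_t/F_c) = −2.5 log₁₀(5.00) = −2.5 × (0.699) = -1.747.

-1.75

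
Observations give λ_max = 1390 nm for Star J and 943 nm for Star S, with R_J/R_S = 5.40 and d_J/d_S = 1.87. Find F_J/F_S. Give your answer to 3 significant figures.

1.77

Wien's law: T_J/T_S = λ_S/λ_J = 943/1390 = 0.6784.
L_J/L_S = (R_J/R_S)²(T_J/T_S)⁴ = (5.40)²(0.6784)⁴ = 6.177.
F_J/F_S = (L_J/L_S)/(d_J/d_S)² = 6.177/(1.87)² = 1.766.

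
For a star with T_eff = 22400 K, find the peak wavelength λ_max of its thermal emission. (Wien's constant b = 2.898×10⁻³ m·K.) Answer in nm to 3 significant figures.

λ_max = b/T = 2.898×10⁻³ / 22400 = 1.29×10^-7 m = 129.4 nm.

129 nm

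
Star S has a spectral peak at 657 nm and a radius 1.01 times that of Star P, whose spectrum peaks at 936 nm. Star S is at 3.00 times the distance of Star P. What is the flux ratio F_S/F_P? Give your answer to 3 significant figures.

0.467

Wien's law: T_S/T_P = λ_P/λ_S = 936/657 = 1.425.
L_S/L_P = (R_S/R_P)²(T_S/T_P)⁴ = (1.01)²(1.425)⁴ = 4.202.
F_S/F_P = (L_S/L_P)/(d_S/d_P)² = 4.202/(3.00)² = 0.4669.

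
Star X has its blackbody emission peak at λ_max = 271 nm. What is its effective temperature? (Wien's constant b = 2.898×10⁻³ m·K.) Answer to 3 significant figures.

T = b/λ_max = 2.898×10⁻³ / (271×10⁻⁹) = 1.069×10^4 K.

1.07×10^4 K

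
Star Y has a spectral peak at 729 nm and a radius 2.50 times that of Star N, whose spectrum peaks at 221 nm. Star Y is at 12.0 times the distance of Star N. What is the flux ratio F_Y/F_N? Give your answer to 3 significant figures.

3.67×10^-4

Wien's law: T_Y/T_N = λ_N/λ_Y = 221/729 = 0.3032.
L_Y/L_N = (R_Y/R_N)²(T_Y/T_N)⁴ = (2.50)²(0.3032)⁴ = 0.05279.
F_Y/F_N = (L_Y/L_N)/(d_Y/d_N)² = 0.05279/(12.0)² = 3.666×10^-4.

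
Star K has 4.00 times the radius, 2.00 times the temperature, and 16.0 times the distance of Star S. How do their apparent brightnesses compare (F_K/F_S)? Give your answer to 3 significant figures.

L_K/L_S = (R_K/R_S)²(T_K/T_S)⁴ = (4.00)² × (2.00)⁴ = 256.0.
F_K/F_S = (L_K/L_S)/(d_K/d_S)² = 256.0 / (16.0)² = 1.000.

1.00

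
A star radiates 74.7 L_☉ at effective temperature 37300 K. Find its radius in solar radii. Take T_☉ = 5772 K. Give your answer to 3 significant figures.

R/R_☉ = √(L/L_☉) / (T/T_☉)² = √(74.7) / (6.462)²
       = 8.643 / 41.76 = 0.2070.

0.207 solar radii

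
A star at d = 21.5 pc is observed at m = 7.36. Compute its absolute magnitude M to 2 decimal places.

M = m − 5 log₁₀(d/10 pc) = 7.36 − 5 log₁₀(21.5/10)
  = 7.36 − 5 × 0.332 = 7.36 − 1.66 = 5.70.

5.70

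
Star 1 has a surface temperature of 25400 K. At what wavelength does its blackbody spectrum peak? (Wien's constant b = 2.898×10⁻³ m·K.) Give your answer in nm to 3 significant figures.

114 nm

λ_max = b/T = 2.898×10⁻³ / 25400 = 1.14×10^-7 m = 114.1 nm.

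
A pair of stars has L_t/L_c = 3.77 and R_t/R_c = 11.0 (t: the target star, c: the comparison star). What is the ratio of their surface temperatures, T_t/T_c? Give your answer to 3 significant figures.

L ∝ R²T⁴ gives T ∝ (L/R²)^(1/4), so
T_t/T_c = (3.77 / 11.0²)^(1/4) = (0.03116)^(1/4) = 0.4201.

0.420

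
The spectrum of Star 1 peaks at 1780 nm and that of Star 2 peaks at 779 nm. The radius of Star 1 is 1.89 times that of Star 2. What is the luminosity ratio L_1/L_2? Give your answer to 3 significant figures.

0.131

Wien's law gives T ∝ 1/λ_max, so T_1/T_2 = λ_2/λ_1 = 779/1780 = 0.4376.
Then L ∝ R²T⁴ gives L_1/L_2 = (1.89)² × (0.4376)⁴ = 3.572 × 0.03668 = 0.1310.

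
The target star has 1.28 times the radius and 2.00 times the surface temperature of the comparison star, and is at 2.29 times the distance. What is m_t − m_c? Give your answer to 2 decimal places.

L_t/L_c = (1.28)²(2.00)⁴ = 26.21.
F_t/F_c = (L_t/L_c)/(d_t/d_c)² = 26.21/5.244 = 4.999.
m_t − m_c = −2.5 log₁₀(4.999) = -1.75.

-1.75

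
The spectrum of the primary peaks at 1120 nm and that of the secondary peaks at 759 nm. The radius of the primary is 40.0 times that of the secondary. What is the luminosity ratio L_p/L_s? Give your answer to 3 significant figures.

337

Wien's law gives T ∝ 1/λ_max, so T_p/T_s = λ_s/λ_p = 759/1120 = 0.6777.
Then L ∝ R²T⁴ gives L_p/L_s = (40.0)² × (0.6777)⁴ = 1600 × 0.2109 = 337.5.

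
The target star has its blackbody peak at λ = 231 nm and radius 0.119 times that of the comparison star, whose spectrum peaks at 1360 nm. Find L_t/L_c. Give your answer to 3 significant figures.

Wien's law gives T ∝ 1/λ_max, so T_t/T_c = λ_c/λ_t = 1360/231 = 5.887.
Then L ∝ R²T⁴ gives L_t/L_c = (0.119)² × (5.887)⁴ = 0.01416 × 1201 = 17.01.

17.0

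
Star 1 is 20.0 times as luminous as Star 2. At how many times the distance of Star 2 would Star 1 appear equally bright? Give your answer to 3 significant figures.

4.47

Equal flux requires L_1/d_1² = L_2/d_2², so d_1/d_2 = √(L_1/L_2)
= √(20.0) = 4.472.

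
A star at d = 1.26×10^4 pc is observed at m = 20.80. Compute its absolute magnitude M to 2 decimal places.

M = m − 5 log₁₀(d/10 pc) = 20.80 − 5 log₁₀(1.26×10^4/10)
  = 20.80 − 5 × 3.100 = 20.80 − 15.50 = 5.30.

5.30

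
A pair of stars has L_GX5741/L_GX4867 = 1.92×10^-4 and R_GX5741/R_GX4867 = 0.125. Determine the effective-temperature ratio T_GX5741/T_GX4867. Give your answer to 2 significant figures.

L ∝ R²T⁴ gives T ∝ (L/R²)^(1/4), so
T_GX5741/T_GX4867 = (1.92×10^-4 / 0.125²)^(1/4) = (0.01229)^(1/4) = 0.3329.

0.33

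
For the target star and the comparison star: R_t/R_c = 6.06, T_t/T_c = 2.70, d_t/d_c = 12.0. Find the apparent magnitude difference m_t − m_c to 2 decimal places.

-2.83

L_t/L_c = (6.06)²(2.70)⁴ = 1952.
F_t/F_c = (L_t/L_c)/(d_t/d_c)² = 1952/144.0 = 13.55.
m_t − m_c = −2.5 log₁₀(13.55) = -2.83.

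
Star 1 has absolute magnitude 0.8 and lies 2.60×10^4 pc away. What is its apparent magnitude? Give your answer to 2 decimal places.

m = M + 5 log₁₀(d/10 pc) = 0.8 + 5 log₁₀(2.60×10^4/10)
  = 0.8 + 5 × 3.415 = 0.8 + 17.07 = 17.87.

17.87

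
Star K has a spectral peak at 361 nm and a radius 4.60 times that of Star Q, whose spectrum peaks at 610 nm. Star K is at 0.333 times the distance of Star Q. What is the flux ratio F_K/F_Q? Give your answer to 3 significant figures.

Wien's law: T_K/T_Q = λ_Q/λ_K = 610/361 = 1.690.
L_K/L_Q = (R_K/R_Q)²(T_K/T_Q)⁴ = (4.60)²(1.690)⁴ = 172.5.
F_K/F_Q = (L_K/L_Q)/(d_K/d_Q)² = 172.5/(0.333)² = 1556.

1.56×10^3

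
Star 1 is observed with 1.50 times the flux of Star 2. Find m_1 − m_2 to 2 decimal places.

m_1 − m_2 = −2.5 log₁₀(F_1/F_2) = −2.5 log₁₀(1.50) = −2.5 × (0.176) = -0.440.

-0.44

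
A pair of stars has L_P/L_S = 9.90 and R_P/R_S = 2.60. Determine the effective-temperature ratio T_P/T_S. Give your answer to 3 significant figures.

1.10

L ∝ R²T⁴ gives T ∝ (L/R²)^(1/4), so
T_P/T_S = (9.90 / 2.60²)^(1/4) = (1.464)^(1/4) = 1.100.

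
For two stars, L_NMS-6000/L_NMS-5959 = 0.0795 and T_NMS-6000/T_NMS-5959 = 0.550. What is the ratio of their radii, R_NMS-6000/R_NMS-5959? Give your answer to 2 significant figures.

0.93

L ∝ R²T⁴ gives R ∝ √L / T², so
R_NMS-6000/R_NMS-5959 = √(0.0795) / (0.550)² = 0.2820 / 0.3025 = 0.9321.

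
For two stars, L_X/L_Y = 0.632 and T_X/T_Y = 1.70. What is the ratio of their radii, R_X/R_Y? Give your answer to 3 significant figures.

0.275

L ∝ R²T⁴ gives R ∝ √L / T², so
R_X/R_Y = √(0.632) / (1.70)² = 0.7950 / 2.890 = 0.2751.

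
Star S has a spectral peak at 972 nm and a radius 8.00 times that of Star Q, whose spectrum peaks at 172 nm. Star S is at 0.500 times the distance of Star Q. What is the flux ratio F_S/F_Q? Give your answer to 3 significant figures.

Wien's law: T_S/T_Q = λ_Q/λ_S = 172/972 = 0.1770.
L_S/L_Q = (R_S/R_Q)²(T_S/T_Q)⁴ = (8.00)²(0.1770)⁴ = 0.06275.
F_S/F_Q = (L_S/L_Q)/(d_S/d_Q)² = 0.06275/(0.500)² = 0.2510.

0.251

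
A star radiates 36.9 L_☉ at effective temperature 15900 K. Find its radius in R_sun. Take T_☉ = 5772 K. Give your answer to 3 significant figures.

R/R_☉ = √(L/L_☉) / (T/T_☉)² = √(36.9) / (2.755)²
       = 6.075 / 7.588 = 0.8005.

0.801 R_sun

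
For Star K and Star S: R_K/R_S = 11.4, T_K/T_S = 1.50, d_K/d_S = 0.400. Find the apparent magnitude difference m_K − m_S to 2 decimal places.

-9.04

L_K/L_S = (11.4)²(1.50)⁴ = 657.9.
F_K/F_S = (L_K/L_S)/(d_K/d_S)² = 657.9/0.1600 = 4112.
m_K − m_S = −2.5 log₁₀(4112) = -9.04.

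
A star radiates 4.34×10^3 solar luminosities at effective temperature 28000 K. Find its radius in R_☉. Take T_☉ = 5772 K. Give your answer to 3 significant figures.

R/R_☉ = √(L/L_☉) / (T/T_☉)² = √(4.34×10^3) / (4.851)²
       = 65.88 / 23.53 = 2.800.

2.80 R_☉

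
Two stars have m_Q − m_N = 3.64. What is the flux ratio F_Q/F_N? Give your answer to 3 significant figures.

0.0350

F_Q/F_N = 10^(−(m_Q − m_N)/2.5) = 10^(-3.64/2.5) = 10^-1.456 = 0.03499.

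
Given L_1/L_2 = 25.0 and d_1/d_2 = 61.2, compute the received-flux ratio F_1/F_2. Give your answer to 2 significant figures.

0.0067

F = L/(4πd²), so F_1/F_2 = (L_1/L_2) / (d_1/d_2)²
= 25.0 / (61.2)² = 25.0 / 3745 = 0.006675.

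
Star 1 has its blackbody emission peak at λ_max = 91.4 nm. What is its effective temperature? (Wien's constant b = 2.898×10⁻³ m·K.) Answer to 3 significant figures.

T = b/λ_max = 2.898×10⁻³ / (91.4×10⁻⁹) = 3.171×10^4 K.

3.17×10^4 K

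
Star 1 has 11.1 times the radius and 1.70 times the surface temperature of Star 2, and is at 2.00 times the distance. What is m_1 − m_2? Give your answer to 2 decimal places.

-6.03

L_1/L_2 = (11.1)²(1.70)⁴ = 1029.
F_1/F_2 = (L_1/L_2)/(d_1/d_2)² = 1029/4.000 = 257.3.
m_1 − m_2 = −2.5 log₁₀(257.3) = -6.03.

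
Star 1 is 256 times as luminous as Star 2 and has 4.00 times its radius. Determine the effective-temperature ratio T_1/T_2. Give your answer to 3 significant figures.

L ∝ R²T⁴ gives T ∝ (L/R²)^(1/4), so
T_1/T_2 = (256 / 4.00²)^(1/4) = (16.00)^(1/4) = 2.000.

2.00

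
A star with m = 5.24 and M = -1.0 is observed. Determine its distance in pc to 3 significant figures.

177 pc

m − M = 5 log₁₀(d/10 pc)
5.24 − (-1.0) = 6.24 = 5 log₁₀(d/10)
d = 10 × 10^(6.24/5) = 10 × 10^1.248 = 177.0 pc.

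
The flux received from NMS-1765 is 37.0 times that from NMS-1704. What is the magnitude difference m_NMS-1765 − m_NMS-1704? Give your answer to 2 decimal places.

-3.92

m_NMS-1765 − m_NMS-1704 = −2.5 log₁₀(F_NMS-1765/F_NMS-1704) = −2.5 log₁₀(37.0) = −2.5 × (1.568) = -3.921.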